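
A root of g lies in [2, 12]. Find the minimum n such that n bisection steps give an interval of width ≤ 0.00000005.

Width after n steps is 10/2^n. Need 2^n ≥ 10/0.00000005 = 200000000.
2^27 = 134217728 < 200000000 ≤ 2^28 = 268435456, so n = 28.

28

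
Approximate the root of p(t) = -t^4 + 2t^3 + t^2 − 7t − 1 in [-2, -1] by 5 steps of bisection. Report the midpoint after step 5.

p(-1.5) = -0.0625 < 0, so the root lies in [-1.5, -1]
p(-1.25) = 2.964844 > 0, so the root lies in [-1.5, -1.25]
p(-1.375) = 1.741943 > 0, so the root lies in [-1.5, -1.375]
p(-1.4375) = 0.918 > 0, so the root lies in [-1.5, -1.4375]
p(-1.46875) = 0.448 > 0, so the root lies in [-1.5, -1.46875]

-1.46875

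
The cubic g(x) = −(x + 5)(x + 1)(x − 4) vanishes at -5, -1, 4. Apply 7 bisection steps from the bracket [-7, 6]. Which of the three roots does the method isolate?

4

g(-0.5) = 10.125 > 0, so the root lies in [-0.5, 6]
g(2.75) = 36.328125 > 0, so the root lies in [2.75, 6]
g(4.375) = -18.896484 < 0, so the root lies in [2.75, 4.375]
g(3.5625) = 17.0916 > 0, so the root lies in [3.5625, 4.375]
g(3.96875) = 1.3926 > 0, so the root lies in [3.96875, 4.375]
g(4.171875) = -8.153 < 0, so the root lies in [3.96875, 4.171875]
g(4.0703125) = -3.2336 < 0, so the root lies in [3.96875, 4.0703125]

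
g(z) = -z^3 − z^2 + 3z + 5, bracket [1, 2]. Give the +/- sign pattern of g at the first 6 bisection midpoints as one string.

+++-+-

m = 1.5, g(m) = 3.875 (+); new bracket [1.5, 2]
m = 1.75, g(m) = 1.828125 (+); new bracket [1.75, 2]
m = 1.875, g(m) = 0.517578 (+); new bracket [1.875, 2]
m = 1.9375, g(m) = -0.2146 (−); new bracket [1.875, 1.9375]
m = 1.90625, g(m) = 0.1581 (+); new bracket [1.90625, 1.9375]
m = 1.921875, g(m) = -0.0266 (−); new bracket [1.90625, 1.921875]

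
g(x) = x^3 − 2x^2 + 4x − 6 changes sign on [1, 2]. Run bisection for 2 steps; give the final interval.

g(1.5) = -1.125 < 0, so the root lies in [1.5, 2]
g(1.75) = 0.234375 > 0, so the root lies in [1.5, 1.75]

[1.5, 1.75]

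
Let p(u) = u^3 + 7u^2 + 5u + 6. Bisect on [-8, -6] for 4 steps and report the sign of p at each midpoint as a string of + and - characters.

--+-

p(-7) = -29 < 0, so the root lies in [-7, -6]
p(-6.5) = -5.375 < 0, so the root lies in [-6.5, -6]
p(-6.25) = 4.046875 > 0, so the root lies in [-6.5, -6.25]
p(-6.375) = -0.4746 < 0, so the root lies in [-6.375, -6.25]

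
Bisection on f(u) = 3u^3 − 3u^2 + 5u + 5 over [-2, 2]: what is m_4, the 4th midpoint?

u = 0 gives f = 5, positive; keep [-2, 0]
u = -1 gives f = -6, negative; keep [-1, 0]
u = -0.5 gives f = 1.375, positive; keep [-1, -0.5]
u = -0.75 gives f = -1.7031, negative; keep [-0.75, -0.5]

-0.75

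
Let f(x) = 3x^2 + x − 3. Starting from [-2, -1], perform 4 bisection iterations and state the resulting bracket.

midpoint -1.5: f = 2.25 > 0 → [-1.5, -1]
midpoint -1.25: f = 0.4375 > 0 → [-1.25, -1]
midpoint -1.125: f = -0.328125 < 0 → [-1.25, -1.125]
midpoint -1.1875: f = 0.043 > 0 → [-1.1875, -1.125]

[-1.1875, -1.125]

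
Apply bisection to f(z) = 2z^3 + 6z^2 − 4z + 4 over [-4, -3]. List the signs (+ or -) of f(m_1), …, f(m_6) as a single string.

z = -3.5 gives f = 5.75, positive; keep [-4, -3.5]
z = -3.75 gives f = -2.09375, negative; keep [-3.75, -3.5]
z = -3.625 gives f = 2.074219, positive; keep [-3.75, -3.625]
z = -3.6875 gives f = 0.0532, positive; keep [-3.75, -3.6875]
z = -3.71875 gives f = -1.0043, negative; keep [-3.71875, -3.6875]
z = -3.703125 gives f = -0.4716, negative; keep [-3.703125, -3.6875]

+-++--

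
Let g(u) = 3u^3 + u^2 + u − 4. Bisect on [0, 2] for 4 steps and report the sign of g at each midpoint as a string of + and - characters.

u = 1 gives g = 1, positive; keep [0, 1]
u = 0.5 gives g = -2.875, negative; keep [0.5, 1]
u = 0.75 gives g = -1.421875, negative; keep [0.75, 1]
u = 0.875 gives g = -0.3496, negative; keep [0.875, 1]

+---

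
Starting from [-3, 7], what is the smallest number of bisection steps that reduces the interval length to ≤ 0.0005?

15

Width after n steps is 10/2^n. Need 2^n ≥ 10/0.0005 = 20000.
2^14 = 16384 < 20000 ≤ 2^15 = 32768, so n = 15.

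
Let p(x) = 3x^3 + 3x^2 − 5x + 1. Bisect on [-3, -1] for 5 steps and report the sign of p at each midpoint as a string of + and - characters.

-++++

p(-2) = -1 < 0, so the root lies in [-2, -1]
p(-1.5) = 5.125 > 0, so the root lies in [-2, -1.5]
p(-1.75) = 2.859375 > 0, so the root lies in [-2, -1.75]
p(-1.875) = 1.1465 > 0, so the root lies in [-2, -1.875]
p(-1.9375) = 0.1296 > 0, so the root lies in [-2, -1.9375]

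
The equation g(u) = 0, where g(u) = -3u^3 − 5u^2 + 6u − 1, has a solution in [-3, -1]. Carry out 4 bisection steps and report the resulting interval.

[-2.625, -2.5]

u = -2 gives g = -9, negative; keep [-3, -2]
u = -2.5 gives g = -0.375, negative; keep [-3, -2.5]
u = -2.75 gives g = 7.078125, positive; keep [-2.75, -2.5]
u = -2.625 gives g = 3.0605, positive; keep [-2.625, -2.5]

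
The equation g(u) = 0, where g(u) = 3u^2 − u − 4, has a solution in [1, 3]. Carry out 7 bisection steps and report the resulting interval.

g(2) = 6 > 0, so the root lies in [1, 2]
g(1.5) = 1.25 > 0, so the root lies in [1, 1.5]
g(1.25) = -0.5625 < 0, so the root lies in [1.25, 1.5]
g(1.375) = 0.2969 > 0, so the root lies in [1.25, 1.375]
g(1.3125) = -0.1445 < 0, so the root lies in [1.3125, 1.375]
g(1.34375) = 0.0732 > 0, so the root lies in [1.3125, 1.34375]
g(1.328125) = -0.0364 < 0, so the root lies in [1.328125, 1.34375]

[1.328125, 1.34375]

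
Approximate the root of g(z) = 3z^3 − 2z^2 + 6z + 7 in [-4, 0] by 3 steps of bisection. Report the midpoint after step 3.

z = -2 gives g = -37, negative; keep [-2, 0]
z = -1 gives g = -4, negative; keep [-1, 0]
z = -0.5 gives g = 3.125, positive; keep [-1, -0.5]

-0.5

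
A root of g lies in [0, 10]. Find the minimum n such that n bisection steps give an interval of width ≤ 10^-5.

Width after n steps is 10/2^n. Need 2^n ≥ 10/10^-5 = 1000000.
2^19 = 524288 < 1000000 ≤ 2^20 = 1048576, so n = 20.

20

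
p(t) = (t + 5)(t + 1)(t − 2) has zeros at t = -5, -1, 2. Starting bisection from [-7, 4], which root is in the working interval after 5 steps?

-5

m = -1.5, p(m) = 6.125 (+); new bracket [-7, -1.5]
m = -4.25, p(m) = 15.234375 (+); new bracket [-7, -4.25]
m = -5.625, p(m) = -22.041016 (−); new bracket [-5.625, -4.25]
m = -4.9375, p(m) = 1.7073 (+); new bracket [-5.625, -4.9375]
m = -5.28125, p(m) = -8.7674 (−); new bracket [-5.28125, -4.9375]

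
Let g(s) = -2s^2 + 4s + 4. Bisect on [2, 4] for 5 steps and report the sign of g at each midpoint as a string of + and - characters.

midpoint 3: g = -2 < 0 → [2, 3]
midpoint 2.5: g = 1.5 > 0 → [2.5, 3]
midpoint 2.75: g = -0.125 < 0 → [2.5, 2.75]
midpoint 2.625: g = 0.7188 > 0 → [2.625, 2.75]
midpoint 2.6875: g = 0.3047 > 0 → [2.6875, 2.75]

-+-++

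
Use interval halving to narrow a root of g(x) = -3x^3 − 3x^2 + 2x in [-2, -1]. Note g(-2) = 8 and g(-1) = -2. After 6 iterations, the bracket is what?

g(-1.5) = 0.375 > 0, so the root lies in [-1.5, -1]
g(-1.25) = -1.328125 < 0, so the root lies in [-1.5, -1.25]
g(-1.375) = -0.623047 < 0, so the root lies in [-1.5, -1.375]
g(-1.4375) = -0.1628 < 0, so the root lies in [-1.5, -1.4375]
g(-1.46875) = 0.0961 > 0, so the root lies in [-1.46875, -1.4375]
g(-1.453125) = -0.0358 < 0, so the root lies in [-1.46875, -1.453125]

[-1.46875, -1.453125]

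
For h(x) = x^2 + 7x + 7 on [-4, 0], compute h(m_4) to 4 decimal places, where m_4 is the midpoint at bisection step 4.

-0.1875

x = -2 gives h = -3, negative; keep [-2, 0]
x = -1 gives h = 1, positive; keep [-2, -1]
x = -1.5 gives h = -1.25, negative; keep [-1.5, -1]
x = -1.25 gives h = -0.1875, negative; keep [-1.25, -1]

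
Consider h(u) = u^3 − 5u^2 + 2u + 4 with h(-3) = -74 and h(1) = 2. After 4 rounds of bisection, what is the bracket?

m = -1, h(m) = -4 (−); new bracket [-1, 1]
m = 0, h(m) = 4 (+); new bracket [-1, 0]
m = -0.5, h(m) = 1.625 (+); new bracket [-1, -0.5]
m = -0.75, h(m) = -0.7344 (−); new bracket [-0.75, -0.5]

[-0.75, -0.5]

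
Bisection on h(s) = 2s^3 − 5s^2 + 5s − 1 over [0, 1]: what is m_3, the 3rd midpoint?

0.375

s = 0.5 gives h = 0.5, positive; keep [0, 0.5]
s = 0.25 gives h = -0.03125, negative; keep [0.25, 0.5]
s = 0.375 gives h = 0.277344, positive; keep [0.25, 0.375]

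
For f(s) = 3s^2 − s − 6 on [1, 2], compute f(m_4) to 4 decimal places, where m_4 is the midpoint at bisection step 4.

-0.2383

midpoint 1.5: f = -0.75 < 0 → [1.5, 2]
midpoint 1.75: f = 1.4375 > 0 → [1.5, 1.75]
midpoint 1.625: f = 0.296875 > 0 → [1.5, 1.625]
midpoint 1.5625: f = -0.2383 < 0 → [1.5625, 1.625]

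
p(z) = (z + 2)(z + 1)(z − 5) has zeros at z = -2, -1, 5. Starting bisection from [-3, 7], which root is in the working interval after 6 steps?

5

z = 2 gives p = -36, negative; keep [2, 7]
z = 4.5 gives p = -17.875, negative; keep [4.5, 7]
z = 5.75 gives p = 39.234375, positive; keep [4.5, 5.75]
z = 5.125 gives p = 5.4551, positive; keep [4.5, 5.125]
z = 4.8125 gives p = -7.4246, negative; keep [4.8125, 5.125]
z = 4.96875 gives p = -1.2998, negative; keep [4.96875, 5.125]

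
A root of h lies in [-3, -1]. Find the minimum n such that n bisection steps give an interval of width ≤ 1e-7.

Width after n steps is 2/2^n. Need 2^n ≥ 2/1e-7 = 20000000.
2^24 = 16777216 < 20000000 ≤ 2^25 = 33554432, so n = 25.

25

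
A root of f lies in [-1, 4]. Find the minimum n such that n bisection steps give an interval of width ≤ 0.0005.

14

Width after n steps is 5/2^n. Need 2^n ≥ 5/0.0005 = 10000.
2^13 = 8192 < 10000 ≤ 2^14 = 16384, so n = 14.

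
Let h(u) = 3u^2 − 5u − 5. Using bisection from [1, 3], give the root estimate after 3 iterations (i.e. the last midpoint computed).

2.25

midpoint 2: h = -3 < 0 → [2, 3]
midpoint 2.5: h = 1.25 > 0 → [2, 2.5]
midpoint 2.25: h = -1.0625 < 0 → [2.25, 2.5]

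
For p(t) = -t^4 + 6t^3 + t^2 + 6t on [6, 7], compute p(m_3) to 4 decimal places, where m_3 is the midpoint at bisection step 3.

-18.2659

m = 6.5, p(m) = -56.0625 (−); new bracket [6, 6.5]
m = 6.25, p(m) = 15.527344 (+); new bracket [6.25, 6.5]
m = 6.375, p(m) = -18.265869 (−); new bracket [6.25, 6.375]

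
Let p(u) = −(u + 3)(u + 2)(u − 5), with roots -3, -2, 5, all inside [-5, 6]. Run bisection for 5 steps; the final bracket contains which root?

5

u = 0.5 gives p = 39.375, positive; keep [0.5, 6]
u = 3.25 gives p = 57.421875, positive; keep [3.25, 6]
u = 4.625 gives p = 18.943359, positive; keep [4.625, 6]
u = 5.3125 gives p = -18.9954, negative; keep [4.625, 5.3125]
u = 4.96875 gives p = 1.7354, positive; keep [4.96875, 5.3125]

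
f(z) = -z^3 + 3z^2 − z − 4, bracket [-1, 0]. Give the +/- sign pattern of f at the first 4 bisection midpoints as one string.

---+

midpoint -0.5: f = -2.625 < 0 → [-1, -0.5]
midpoint -0.75: f = -1.140625 < 0 → [-1, -0.75]
midpoint -0.875: f = -0.158203 < 0 → [-1, -0.875]
midpoint -0.9375: f = 0.3982 > 0 → [-0.9375, -0.875]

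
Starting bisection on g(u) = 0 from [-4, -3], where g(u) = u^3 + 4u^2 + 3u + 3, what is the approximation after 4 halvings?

midpoint -3.5: g = -1.375 < 0 → [-3.5, -3]
midpoint -3.25: g = 1.171875 > 0 → [-3.5, -3.25]
midpoint -3.375: g = -0.005859 < 0 → [-3.375, -3.25]
midpoint -3.3125: g = 0.6062 > 0 → [-3.375, -3.3125]

-3.3125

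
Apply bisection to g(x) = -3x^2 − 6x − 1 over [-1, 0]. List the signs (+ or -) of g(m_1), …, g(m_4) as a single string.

midpoint -0.5: g = 1.25 > 0 → [-0.5, 0]
midpoint -0.25: g = 0.3125 > 0 → [-0.25, 0]
midpoint -0.125: g = -0.296875 < 0 → [-0.25, -0.125]
midpoint -0.1875: g = 0.0195 > 0 → [-0.1875, -0.125]

++-+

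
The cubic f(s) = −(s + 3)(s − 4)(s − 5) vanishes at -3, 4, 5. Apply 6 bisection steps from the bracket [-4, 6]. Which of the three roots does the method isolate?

-3

m = 1, f(m) = -48 (−); new bracket [-4, 1]
m = -1.5, f(m) = -53.625 (−); new bracket [-4, -1.5]
m = -2.75, f(m) = -13.078125 (−); new bracket [-4, -2.75]
m = -3.375, f(m) = 23.1621 (+); new bracket [-3.375, -2.75]
m = -3.0625, f(m) = 3.5588 (+); new bracket [-3.0625, -2.75]
m = -2.90625, f(m) = -5.119 (−); new bracket [-3.0625, -2.90625]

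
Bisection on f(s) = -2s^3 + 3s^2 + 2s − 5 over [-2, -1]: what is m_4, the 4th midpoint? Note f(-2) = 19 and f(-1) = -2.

-1.1875

midpoint -1.5: f = 5.5 > 0 → [-1.5, -1]
midpoint -1.25: f = 1.09375 > 0 → [-1.25, -1]
midpoint -1.125: f = -0.605469 < 0 → [-1.25, -1.125]
midpoint -1.1875: f = 0.2046 > 0 → [-1.1875, -1.125]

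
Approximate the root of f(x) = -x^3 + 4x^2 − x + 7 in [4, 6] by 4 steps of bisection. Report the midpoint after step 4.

m = 5, f(m) = -23 (−); new bracket [4, 5]
m = 4.5, f(m) = -7.625 (−); new bracket [4, 4.5]
m = 4.25, f(m) = -1.765625 (−); new bracket [4, 4.25]
m = 4.125, f(m) = 0.748 (+); new bracket [4.125, 4.25]

4.125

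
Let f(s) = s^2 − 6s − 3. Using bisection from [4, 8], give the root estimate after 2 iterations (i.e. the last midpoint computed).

m = 6, f(m) = -3 (−); new bracket [6, 8]
m = 7, f(m) = 4 (+); new bracket [6, 7]

7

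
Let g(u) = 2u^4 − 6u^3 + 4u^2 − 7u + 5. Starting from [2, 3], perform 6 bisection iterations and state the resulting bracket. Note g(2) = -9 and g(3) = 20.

g(2.5) = -3.125 < 0, so the root lies in [2.5, 3]
g(2.75) = 5.601562 > 0, so the root lies in [2.5, 2.75]
g(2.625) = 0.621582 > 0, so the root lies in [2.5, 2.625]
g(2.5625) = -1.395 < 0, so the root lies in [2.5625, 2.625]
g(2.59375) = -0.4239 < 0, so the root lies in [2.59375, 2.625]
g(2.609375) = 0.0894 > 0, so the root lies in [2.59375, 2.609375]

[2.59375, 2.609375]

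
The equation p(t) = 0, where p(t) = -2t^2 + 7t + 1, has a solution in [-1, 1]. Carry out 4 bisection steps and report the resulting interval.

[-0.25, -0.125]

midpoint 0: p = 1 > 0 → [-1, 0]
midpoint -0.5: p = -3 < 0 → [-0.5, 0]
midpoint -0.25: p = -0.875 < 0 → [-0.25, 0]
midpoint -0.125: p = 0.0938 > 0 → [-0.25, -0.125]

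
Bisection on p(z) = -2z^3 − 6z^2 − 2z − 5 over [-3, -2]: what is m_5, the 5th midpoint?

m = -2.5, p(m) = -6.25 (−); new bracket [-3, -2.5]
m = -2.75, p(m) = -3.28125 (−); new bracket [-3, -2.75]
m = -2.875, p(m) = -1.316406 (−); new bracket [-3, -2.875]
m = -2.9375, p(m) = -0.2036 (−); new bracket [-3, -2.9375]
m = -2.96875, p(m) = 0.3867 (+); new bracket [-2.96875, -2.9375]

-2.96875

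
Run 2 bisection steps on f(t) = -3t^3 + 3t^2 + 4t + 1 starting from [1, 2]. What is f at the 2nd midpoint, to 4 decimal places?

m = 1.5, f(m) = 3.625 (+); new bracket [1.5, 2]
m = 1.75, f(m) = 1.109375 (+); new bracket [1.75, 2]

1.1094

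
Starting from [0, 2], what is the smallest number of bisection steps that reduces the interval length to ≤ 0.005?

Width after n steps is 2/2^n. Need 2^n ≥ 2/0.005 = 400.
2^8 = 256 < 400 ≤ 2^9 = 512, so n = 9.

9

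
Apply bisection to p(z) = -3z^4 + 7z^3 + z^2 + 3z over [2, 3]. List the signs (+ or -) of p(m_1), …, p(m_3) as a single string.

m = 2.5, p(m) = 5.9375 (+); new bracket [2.5, 3]
m = 2.75, p(m) = -10.183594 (−); new bracket [2.5, 2.75]
m = 2.625, p(m) = -1.061279 (−); new bracket [2.5, 2.625]

+--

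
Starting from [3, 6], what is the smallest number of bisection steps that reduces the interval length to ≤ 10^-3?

Width after n steps is 3/2^n. Need 2^n ≥ 3/10^-3 = 3000.
2^11 = 2048 < 3000 ≤ 2^12 = 4096, so n = 12.

12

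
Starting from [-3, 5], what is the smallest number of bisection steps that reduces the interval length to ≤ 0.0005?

14

Width after n steps is 8/2^n. Need 2^n ≥ 8/0.0005 = 16000.
2^13 = 8192 < 16000 ≤ 2^14 = 16384, so n = 14.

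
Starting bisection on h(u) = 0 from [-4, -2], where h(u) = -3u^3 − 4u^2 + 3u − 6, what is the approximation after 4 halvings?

u = -3 gives h = 30, positive; keep [-3, -2]
u = -2.5 gives h = 8.375, positive; keep [-2.5, -2]
u = -2.25 gives h = 1.171875, positive; keep [-2.25, -2]
u = -2.125 gives h = -1.6504, negative; keep [-2.25, -2.125]

-2.125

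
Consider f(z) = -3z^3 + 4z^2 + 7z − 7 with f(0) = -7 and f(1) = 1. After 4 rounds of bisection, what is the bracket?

[0.8125, 0.875]

f(0.5) = -2.875 < 0, so the root lies in [0.5, 1]
f(0.75) = -0.765625 < 0, so the root lies in [0.75, 1]
f(0.875) = 0.177734 > 0, so the root lies in [0.75, 0.875]
f(0.8125) = -0.281 < 0, so the root lies in [0.8125, 0.875]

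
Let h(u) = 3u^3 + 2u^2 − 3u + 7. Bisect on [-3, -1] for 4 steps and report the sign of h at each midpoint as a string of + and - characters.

-++-

h(-2) = -3 < 0, so the root lies in [-2, -1]
h(-1.5) = 5.875 > 0, so the root lies in [-2, -1.5]
h(-1.75) = 2.296875 > 0, so the root lies in [-2, -1.75]
h(-1.875) = -0.1191 < 0, so the root lies in [-1.875, -1.75]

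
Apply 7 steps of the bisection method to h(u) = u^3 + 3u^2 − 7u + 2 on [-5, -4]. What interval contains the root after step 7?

[-4.6171875, -4.609375]

u = -4.5 gives h = 3.125, positive; keep [-5, -4.5]
u = -4.75 gives h = -4.234375, negative; keep [-4.75, -4.5]
u = -4.625 gives h = -0.384766, negative; keep [-4.625, -4.5]
u = -4.5625 gives h = 1.4119, positive; keep [-4.625, -4.5625]
u = -4.59375 gives h = 0.5241, positive; keep [-4.625, -4.59375]
u = -4.609375 gives h = 0.0723, positive; keep [-4.625, -4.609375]
u = -4.6171875 gives h = -0.1556, negative; keep [-4.6171875, -4.609375]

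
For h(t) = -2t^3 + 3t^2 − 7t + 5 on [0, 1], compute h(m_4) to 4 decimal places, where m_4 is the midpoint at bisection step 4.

h(0.5) = 2 > 0, so the root lies in [0.5, 1]
h(0.75) = 0.59375 > 0, so the root lies in [0.75, 1]
h(0.875) = -0.167969 < 0, so the root lies in [0.75, 0.875]
h(0.8125) = 0.2202 > 0, so the root lies in [0.8125, 0.875]

0.2202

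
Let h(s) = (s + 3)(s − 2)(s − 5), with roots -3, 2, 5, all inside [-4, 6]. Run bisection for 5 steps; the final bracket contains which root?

s = 1 gives h = 16, positive; keep [-4, 1]
s = -1.5 gives h = 34.125, positive; keep [-4, -1.5]
s = -2.75 gives h = 9.203125, positive; keep [-4, -2.75]
s = -3.375 gives h = -16.8809, negative; keep [-3.375, -2.75]
s = -3.0625 gives h = -2.551, negative; keep [-3.0625, -2.75]

-3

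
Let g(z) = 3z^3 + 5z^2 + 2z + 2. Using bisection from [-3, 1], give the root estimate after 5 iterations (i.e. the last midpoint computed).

-1.625

midpoint -1: g = 2 > 0 → [-3, -1]
midpoint -2: g = -6 < 0 → [-2, -1]
midpoint -1.5: g = 0.125 > 0 → [-2, -1.5]
midpoint -1.75: g = -2.2656 < 0 → [-1.75, -1.5]
midpoint -1.625: g = -0.9199 < 0 → [-1.625, -1.5]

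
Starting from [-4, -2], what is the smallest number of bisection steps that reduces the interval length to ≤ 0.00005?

Width after n steps is 2/2^n. Need 2^n ≥ 2/0.00005 = 40000.
2^15 = 32768 < 40000 ≤ 2^16 = 65536, so n = 16.

16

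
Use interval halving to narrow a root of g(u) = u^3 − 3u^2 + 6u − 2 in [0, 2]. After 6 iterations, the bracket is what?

m = 1, g(m) = 2 (+); new bracket [0, 1]
m = 0.5, g(m) = 0.375 (+); new bracket [0, 0.5]
m = 0.25, g(m) = -0.671875 (−); new bracket [0.25, 0.5]
m = 0.375, g(m) = -0.1191 (−); new bracket [0.375, 0.5]
m = 0.4375, g(m) = 0.1345 (+); new bracket [0.375, 0.4375]
m = 0.40625, g(m) = 0.0094 (+); new bracket [0.375, 0.40625]

[0.375, 0.40625]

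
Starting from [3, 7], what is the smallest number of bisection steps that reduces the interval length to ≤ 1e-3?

12

Width after n steps is 4/2^n. Need 2^n ≥ 4/1e-3 = 4000.
2^11 = 2048 < 4000 ≤ 2^12 = 4096, so n = 12.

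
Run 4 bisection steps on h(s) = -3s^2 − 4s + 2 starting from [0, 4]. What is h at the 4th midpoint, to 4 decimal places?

s = 2 gives h = -18, negative; keep [0, 2]
s = 1 gives h = -5, negative; keep [0, 1]
s = 0.5 gives h = -0.75, negative; keep [0, 0.5]
s = 0.25 gives h = 0.8125, positive; keep [0.25, 0.5]

0.8125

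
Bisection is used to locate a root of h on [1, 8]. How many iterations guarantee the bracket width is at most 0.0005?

Width after n steps is 7/2^n. Need 2^n ≥ 7/0.0005 = 14000.
2^13 = 8192 < 14000 ≤ 2^14 = 16384, so n = 14.

14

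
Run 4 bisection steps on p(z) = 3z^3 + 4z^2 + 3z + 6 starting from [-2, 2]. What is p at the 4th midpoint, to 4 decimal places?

z = 0 gives p = 6, positive; keep [-2, 0]
z = -1 gives p = 4, positive; keep [-2, -1]
z = -1.5 gives p = 0.375, positive; keep [-2, -1.5]
z = -1.75 gives p = -3.0781, negative; keep [-1.75, -1.5]

-3.0781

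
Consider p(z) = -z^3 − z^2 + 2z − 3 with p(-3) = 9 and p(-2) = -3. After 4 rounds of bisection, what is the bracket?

[-2.375, -2.3125]

z = -2.5 gives p = 1.375, positive; keep [-2.5, -2]
z = -2.25 gives p = -1.171875, negative; keep [-2.5, -2.25]
z = -2.375 gives p = 0.005859, positive; keep [-2.375, -2.25]
z = -2.3125 gives p = -0.6062, negative; keep [-2.375, -2.3125]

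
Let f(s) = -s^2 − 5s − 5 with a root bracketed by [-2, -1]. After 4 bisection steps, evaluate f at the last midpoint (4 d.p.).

f(-1.5) = 0.25 > 0, so the root lies in [-1.5, -1]
f(-1.25) = -0.3125 < 0, so the root lies in [-1.5, -1.25]
f(-1.375) = -0.015625 < 0, so the root lies in [-1.5, -1.375]
f(-1.4375) = 0.1211 > 0, so the root lies in [-1.4375, -1.375]

0.1211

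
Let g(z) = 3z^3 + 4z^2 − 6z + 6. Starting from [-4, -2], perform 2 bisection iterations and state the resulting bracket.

z = -3 gives g = -21, negative; keep [-3, -2]
z = -2.5 gives g = -0.875, negative; keep [-2.5, -2]

[-2.5, -2]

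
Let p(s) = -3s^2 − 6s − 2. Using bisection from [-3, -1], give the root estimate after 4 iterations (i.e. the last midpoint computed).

-1.625

p(-2) = -2 < 0, so the root lies in [-2, -1]
p(-1.5) = 0.25 > 0, so the root lies in [-2, -1.5]
p(-1.75) = -0.6875 < 0, so the root lies in [-1.75, -1.5]
p(-1.625) = -0.1719 < 0, so the root lies in [-1.625, -1.5]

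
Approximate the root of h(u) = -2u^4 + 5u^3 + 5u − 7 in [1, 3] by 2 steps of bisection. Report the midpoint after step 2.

m = 2, h(m) = 11 (+); new bracket [2, 3]
m = 2.5, h(m) = 5.5 (+); new bracket [2.5, 3]

2.5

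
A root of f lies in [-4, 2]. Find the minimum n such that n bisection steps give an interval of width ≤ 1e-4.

16

Width after n steps is 6/2^n. Need 2^n ≥ 6/1e-4 = 60000.
2^15 = 32768 < 60000 ≤ 2^16 = 65536, so n = 16.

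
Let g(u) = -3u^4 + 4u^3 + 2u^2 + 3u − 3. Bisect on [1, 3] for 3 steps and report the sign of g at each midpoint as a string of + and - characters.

m = 2, g(m) = -5 (−); new bracket [1, 2]
m = 1.5, g(m) = 4.3125 (+); new bracket [1.5, 2]
m = 1.75, g(m) = 1.675781 (+); new bracket [1.75, 2]

-++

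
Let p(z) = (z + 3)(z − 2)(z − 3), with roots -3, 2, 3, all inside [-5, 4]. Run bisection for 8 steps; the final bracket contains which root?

z = -0.5 gives p = 21.875, positive; keep [-5, -0.5]
z = -2.75 gives p = 6.828125, positive; keep [-5, -2.75]
z = -3.875 gives p = -35.341797, negative; keep [-3.875, -2.75]
z = -3.3125 gives p = -10.4797, negative; keep [-3.3125, -2.75]
z = -3.03125 gives p = -0.9483, negative; keep [-3.03125, -2.75]
z = -2.890625 gives p = 3.151, positive; keep [-3.03125, -2.890625]
z = -2.9609375 gives p = 1.1551, positive; keep [-3.03125, -2.9609375]
z = -2.99609375 gives p = 0.117, positive; keep [-3.03125, -2.99609375]

-3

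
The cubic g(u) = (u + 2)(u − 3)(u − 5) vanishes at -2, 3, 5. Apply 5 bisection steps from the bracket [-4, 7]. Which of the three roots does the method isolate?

g(1.5) = 18.375 > 0, so the root lies in [-4, 1.5]
g(-1.25) = 19.921875 > 0, so the root lies in [-4, -1.25]
g(-2.625) = -26.806641 < 0, so the root lies in [-2.625, -1.25]
g(-1.9375) = 2.1409 > 0, so the root lies in [-2.625, -1.9375]
g(-2.28125) = -10.8152 < 0, so the root lies in [-2.28125, -1.9375]

-2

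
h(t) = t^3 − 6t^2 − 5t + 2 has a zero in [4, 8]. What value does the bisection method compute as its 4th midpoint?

m = 6, h(m) = -28 (−); new bracket [6, 8]
m = 7, h(m) = 16 (+); new bracket [6, 7]
m = 6.5, h(m) = -9.375 (−); new bracket [6.5, 7]
m = 6.75, h(m) = 2.4219 (+); new bracket [6.5, 6.75]

6.75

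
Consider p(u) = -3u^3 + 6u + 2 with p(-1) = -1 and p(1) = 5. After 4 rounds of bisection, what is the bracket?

[-0.375, -0.25]

p(0) = 2 > 0, so the root lies in [-1, 0]
p(-0.5) = -0.625 < 0, so the root lies in [-0.5, 0]
p(-0.25) = 0.546875 > 0, so the root lies in [-0.5, -0.25]
p(-0.375) = -0.0918 < 0, so the root lies in [-0.375, -0.25]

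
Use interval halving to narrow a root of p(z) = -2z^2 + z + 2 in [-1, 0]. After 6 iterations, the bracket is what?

midpoint -0.5: p = 1 > 0 → [-1, -0.5]
midpoint -0.75: p = 0.125 > 0 → [-1, -0.75]
midpoint -0.875: p = -0.40625 < 0 → [-0.875, -0.75]
midpoint -0.8125: p = -0.1328 < 0 → [-0.8125, -0.75]
midpoint -0.78125: p = -0.002 < 0 → [-0.78125, -0.75]
midpoint -0.765625: p = 0.062 > 0 → [-0.78125, -0.765625]

[-0.78125, -0.765625]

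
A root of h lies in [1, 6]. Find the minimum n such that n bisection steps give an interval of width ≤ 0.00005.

17

Width after n steps is 5/2^n. Need 2^n ≥ 5/0.00005 = 100000.
2^16 = 65536 < 100000 ≤ 2^17 = 131072, so n = 17.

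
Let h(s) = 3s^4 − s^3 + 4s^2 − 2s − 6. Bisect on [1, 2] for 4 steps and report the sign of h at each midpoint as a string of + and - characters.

h(1.5) = 11.8125 > 0, so the root lies in [1, 1.5]
h(1.25) = 3.121094 > 0, so the root lies in [1, 1.25]
h(1.125) = 0.194092 > 0, so the root lies in [1, 1.125]
h(1.0625) = -0.9855 < 0, so the root lies in [1.0625, 1.125]

+++-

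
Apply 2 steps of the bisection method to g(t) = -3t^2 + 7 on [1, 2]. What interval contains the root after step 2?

[1.5, 1.75]

midpoint 1.5: g = 0.25 > 0 → [1.5, 2]
midpoint 1.75: g = -2.1875 < 0 → [1.5, 1.75]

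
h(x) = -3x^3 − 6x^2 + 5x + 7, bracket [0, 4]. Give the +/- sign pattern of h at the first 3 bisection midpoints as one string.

-+-

m = 2, h(m) = -31 (−); new bracket [0, 2]
m = 1, h(m) = 3 (+); new bracket [1, 2]
m = 1.5, h(m) = -9.125 (−); new bracket [1, 1.5]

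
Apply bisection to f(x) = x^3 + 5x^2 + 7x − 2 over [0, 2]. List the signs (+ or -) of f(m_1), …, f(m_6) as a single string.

+++---

x = 1 gives f = 11, positive; keep [0, 1]
x = 0.5 gives f = 2.875, positive; keep [0, 0.5]
x = 0.25 gives f = 0.078125, positive; keep [0, 0.25]
x = 0.125 gives f = -1.0449, negative; keep [0.125, 0.25]
x = 0.1875 gives f = -0.5051, negative; keep [0.1875, 0.25]
x = 0.21875 gives f = -0.219, negative; keep [0.21875, 0.25]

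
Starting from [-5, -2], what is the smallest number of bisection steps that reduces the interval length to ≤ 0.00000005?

Width after n steps is 3/2^n. Need 2^n ≥ 3/0.00000005 = 60000000.
2^25 = 33554432 < 60000000 ≤ 2^26 = 67108864, so n = 26.

26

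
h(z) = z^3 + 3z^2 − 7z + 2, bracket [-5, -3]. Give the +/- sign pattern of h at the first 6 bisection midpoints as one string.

m = -4, h(m) = 14 (+); new bracket [-5, -4]
m = -4.5, h(m) = 3.125 (+); new bracket [-5, -4.5]
m = -4.75, h(m) = -4.234375 (−); new bracket [-4.75, -4.5]
m = -4.625, h(m) = -0.3848 (−); new bracket [-4.625, -4.5]
m = -4.5625, h(m) = 1.4119 (+); new bracket [-4.625, -4.5625]
m = -4.59375, h(m) = 0.5241 (+); new bracket [-4.625, -4.59375]

++--++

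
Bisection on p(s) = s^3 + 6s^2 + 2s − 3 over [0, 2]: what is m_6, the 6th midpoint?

midpoint 1: p = 6 > 0 → [0, 1]
midpoint 0.5: p = -0.375 < 0 → [0.5, 1]
midpoint 0.75: p = 2.296875 > 0 → [0.5, 0.75]
midpoint 0.625: p = 0.8379 > 0 → [0.5, 0.625]
midpoint 0.5625: p = 0.2014 > 0 → [0.5, 0.5625]
midpoint 0.53125: p = -0.0942 < 0 → [0.53125, 0.5625]

0.53125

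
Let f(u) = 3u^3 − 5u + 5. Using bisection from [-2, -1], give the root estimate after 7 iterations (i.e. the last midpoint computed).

-1.6328125

m = -1.5, f(m) = 2.375 (+); new bracket [-2, -1.5]
m = -1.75, f(m) = -2.328125 (−); new bracket [-1.75, -1.5]
m = -1.625, f(m) = 0.251953 (+); new bracket [-1.75, -1.625]
m = -1.6875, f(m) = -0.9788 (−); new bracket [-1.6875, -1.625]
m = -1.65625, f(m) = -0.3488 (−); new bracket [-1.65625, -1.625]
m = -1.640625, f(m) = -0.0448 (−); new bracket [-1.640625, -1.625]
m = -1.6328125, f(m) = 0.1045 (+); new bracket [-1.640625, -1.6328125]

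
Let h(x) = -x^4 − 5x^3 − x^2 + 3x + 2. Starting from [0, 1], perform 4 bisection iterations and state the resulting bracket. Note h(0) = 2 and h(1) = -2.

[0.8125, 0.875]

m = 0.5, h(m) = 2.5625 (+); new bracket [0.5, 1]
m = 0.75, h(m) = 1.261719 (+); new bracket [0.75, 1]
m = 0.875, h(m) = -0.076416 (−); new bracket [0.75, 0.875]
m = 0.8125, h(m) = 0.6597 (+); new bracket [0.8125, 0.875]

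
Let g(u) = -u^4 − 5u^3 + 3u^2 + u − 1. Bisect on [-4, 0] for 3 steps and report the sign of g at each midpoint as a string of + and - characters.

u = -2 gives g = 33, positive; keep [-2, 0]
u = -1 gives g = 5, positive; keep [-1, 0]
u = -0.5 gives g = -0.1875, negative; keep [-1, -0.5]

++-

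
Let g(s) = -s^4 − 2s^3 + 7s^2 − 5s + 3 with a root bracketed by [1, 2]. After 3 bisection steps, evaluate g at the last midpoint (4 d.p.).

0.5857

s = 1.5 gives g = -0.5625, negative; keep [1, 1.5]
s = 1.25 gives g = 1.339844, positive; keep [1.25, 1.5]
s = 1.375 gives g = 0.585693, positive; keep [1.375, 1.5]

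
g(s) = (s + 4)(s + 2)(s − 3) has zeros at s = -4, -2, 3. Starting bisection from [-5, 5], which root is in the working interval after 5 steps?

g(0) = -24 < 0, so the root lies in [0, 5]
g(2.5) = -14.625 < 0, so the root lies in [2.5, 5]
g(3.75) = 33.421875 > 0, so the root lies in [2.5, 3.75]
g(3.125) = 4.5645 > 0, so the root lies in [2.5, 3.125]
g(2.8125) = -6.1472 < 0, so the root lies in [2.8125, 3.125]

3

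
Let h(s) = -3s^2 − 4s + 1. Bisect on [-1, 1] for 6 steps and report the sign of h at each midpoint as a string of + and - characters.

+--++-

midpoint 0: h = 1 > 0 → [0, 1]
midpoint 0.5: h = -1.75 < 0 → [0, 0.5]
midpoint 0.25: h = -0.1875 < 0 → [0, 0.25]
midpoint 0.125: h = 0.4531 > 0 → [0.125, 0.25]
midpoint 0.1875: h = 0.1445 > 0 → [0.1875, 0.25]
midpoint 0.21875: h = -0.0186 < 0 → [0.1875, 0.21875]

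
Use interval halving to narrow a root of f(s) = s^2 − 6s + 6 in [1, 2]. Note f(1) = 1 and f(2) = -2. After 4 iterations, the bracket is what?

[1.25, 1.3125]

s = 1.5 gives f = -0.75, negative; keep [1, 1.5]
s = 1.25 gives f = 0.0625, positive; keep [1.25, 1.5]
s = 1.375 gives f = -0.359375, negative; keep [1.25, 1.375]
s = 1.3125 gives f = -0.1523, negative; keep [1.25, 1.3125]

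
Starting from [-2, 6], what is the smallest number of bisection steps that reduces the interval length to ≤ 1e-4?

17

Width after n steps is 8/2^n. Need 2^n ≥ 8/1e-4 = 80000.
2^16 = 65536 < 80000 ≤ 2^17 = 131072, so n = 17.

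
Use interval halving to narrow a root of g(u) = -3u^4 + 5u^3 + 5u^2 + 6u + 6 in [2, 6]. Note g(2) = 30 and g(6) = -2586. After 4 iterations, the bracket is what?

[2.5, 2.75]

g(4) = -338 < 0, so the root lies in [2, 4]
g(3) = -39 < 0, so the root lies in [2, 3]
g(2.5) = 13.1875 > 0, so the root lies in [2.5, 3]
g(2.75) = -7.2773 < 0, so the root lies in [2.5, 2.75]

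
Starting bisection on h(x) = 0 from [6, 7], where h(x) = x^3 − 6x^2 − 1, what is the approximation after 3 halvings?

6.125

h(6.5) = 20.125 > 0, so the root lies in [6, 6.5]
h(6.25) = 8.765625 > 0, so the root lies in [6, 6.25]
h(6.125) = 3.689453 > 0, so the root lies in [6, 6.125]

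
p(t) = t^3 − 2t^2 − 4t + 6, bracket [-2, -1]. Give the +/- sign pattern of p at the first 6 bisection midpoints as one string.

++-+++

p(-1.5) = 4.125 > 0, so the root lies in [-2, -1.5]
p(-1.75) = 1.515625 > 0, so the root lies in [-2, -1.75]
p(-1.875) = -0.123047 < 0, so the root lies in [-1.875, -1.75]
p(-1.8125) = 0.7253 > 0, so the root lies in [-1.875, -1.8125]
p(-1.84375) = 0.3085 > 0, so the root lies in [-1.875, -1.84375]
p(-1.859375) = 0.0946 > 0, so the root lies in [-1.875, -1.859375]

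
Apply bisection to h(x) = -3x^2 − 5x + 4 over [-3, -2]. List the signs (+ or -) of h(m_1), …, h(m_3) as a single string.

-+-

x = -2.5 gives h = -2.25, negative; keep [-2.5, -2]
x = -2.25 gives h = 0.0625, positive; keep [-2.5, -2.25]
x = -2.375 gives h = -1.046875, negative; keep [-2.375, -2.25]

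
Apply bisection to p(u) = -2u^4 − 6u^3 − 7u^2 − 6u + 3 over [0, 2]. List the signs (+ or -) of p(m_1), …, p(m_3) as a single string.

midpoint 1: p = -18 < 0 → [0, 1]
midpoint 0.5: p = -2.625 < 0 → [0, 0.5]
midpoint 0.25: p = 0.960938 > 0 → [0.25, 0.5]

--+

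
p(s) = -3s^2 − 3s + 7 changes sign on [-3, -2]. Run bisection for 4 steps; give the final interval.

[-2.125, -2.0625]

p(-2.5) = -4.25 < 0, so the root lies in [-2.5, -2]
p(-2.25) = -1.4375 < 0, so the root lies in [-2.25, -2]
p(-2.125) = -0.171875 < 0, so the root lies in [-2.125, -2]
p(-2.0625) = 0.4258 > 0, so the root lies in [-2.125, -2.0625]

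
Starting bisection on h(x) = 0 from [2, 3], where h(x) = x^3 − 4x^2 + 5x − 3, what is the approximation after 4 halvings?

2.4375

midpoint 2.5: h = 0.125 > 0 → [2, 2.5]
midpoint 2.25: h = -0.609375 < 0 → [2.25, 2.5]
midpoint 2.375: h = -0.291016 < 0 → [2.375, 2.5]
midpoint 2.4375: h = -0.0959 < 0 → [2.4375, 2.5]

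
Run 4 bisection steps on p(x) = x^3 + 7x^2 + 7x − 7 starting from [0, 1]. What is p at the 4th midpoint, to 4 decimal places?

-0.6697

p(0.5) = -1.625 < 0, so the root lies in [0.5, 1]
p(0.75) = 2.609375 > 0, so the root lies in [0.5, 0.75]
p(0.625) = 0.353516 > 0, so the root lies in [0.5, 0.625]
p(0.5625) = -0.6697 < 0, so the root lies in [0.5625, 0.625]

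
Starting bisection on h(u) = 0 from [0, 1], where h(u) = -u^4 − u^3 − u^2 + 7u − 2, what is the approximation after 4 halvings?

0.3125

m = 0.5, h(m) = 1.0625 (+); new bracket [0, 0.5]
m = 0.25, h(m) = -0.332031 (−); new bracket [0.25, 0.5]
m = 0.375, h(m) = 0.411865 (+); new bracket [0.25, 0.375]
m = 0.3125, h(m) = 0.0498 (+); new bracket [0.25, 0.3125]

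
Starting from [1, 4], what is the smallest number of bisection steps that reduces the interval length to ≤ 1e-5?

19

Width after n steps is 3/2^n. Need 2^n ≥ 3/1e-5 = 300000.
2^18 = 262144 < 300000 ≤ 2^19 = 524288, so n = 19.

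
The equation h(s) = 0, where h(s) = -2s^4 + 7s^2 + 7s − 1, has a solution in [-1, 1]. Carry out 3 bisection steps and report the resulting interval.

[0, 0.25]

midpoint 0: h = -1 < 0 → [0, 1]
midpoint 0.5: h = 4.125 > 0 → [0, 0.5]
midpoint 0.25: h = 1.179688 > 0 → [0, 0.25]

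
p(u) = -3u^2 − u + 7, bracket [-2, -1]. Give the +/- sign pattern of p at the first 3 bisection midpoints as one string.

p(-1.5) = 1.75 > 0, so the root lies in [-2, -1.5]
p(-1.75) = -0.4375 < 0, so the root lies in [-1.75, -1.5]
p(-1.625) = 0.703125 > 0, so the root lies in [-1.75, -1.625]

+-+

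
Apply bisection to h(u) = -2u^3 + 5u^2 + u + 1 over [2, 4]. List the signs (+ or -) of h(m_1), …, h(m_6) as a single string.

m = 3, h(m) = -5 (−); new bracket [2, 3]
m = 2.5, h(m) = 3.5 (+); new bracket [2.5, 3]
m = 2.75, h(m) = -0.03125 (−); new bracket [2.5, 2.75]
m = 2.625, h(m) = 1.9023 (+); new bracket [2.625, 2.75]
m = 2.6875, h(m) = 0.979 (+); new bracket [2.6875, 2.75]
m = 2.71875, h(m) = 0.4849 (+); new bracket [2.71875, 2.75]

-+-+++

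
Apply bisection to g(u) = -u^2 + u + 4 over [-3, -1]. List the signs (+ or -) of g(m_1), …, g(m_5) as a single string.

-+---

m = -2, g(m) = -2 (−); new bracket [-2, -1]
m = -1.5, g(m) = 0.25 (+); new bracket [-2, -1.5]
m = -1.75, g(m) = -0.8125 (−); new bracket [-1.75, -1.5]
m = -1.625, g(m) = -0.2656 (−); new bracket [-1.625, -1.5]
m = -1.5625, g(m) = -0.0039 (−); new bracket [-1.5625, -1.5]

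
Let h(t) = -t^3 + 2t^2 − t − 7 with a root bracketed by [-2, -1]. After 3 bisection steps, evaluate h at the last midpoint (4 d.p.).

m = -1.5, h(m) = 2.375 (+); new bracket [-1.5, -1]
m = -1.25, h(m) = -0.671875 (−); new bracket [-1.5, -1.25]
m = -1.375, h(m) = 0.755859 (+); new bracket [-1.375, -1.25]

0.7559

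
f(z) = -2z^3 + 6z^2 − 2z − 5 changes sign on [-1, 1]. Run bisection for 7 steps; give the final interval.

z = 0 gives f = -5, negative; keep [-1, 0]
z = -0.5 gives f = -2.25, negative; keep [-1, -0.5]
z = -0.75 gives f = 0.71875, positive; keep [-0.75, -0.5]
z = -0.625 gives f = -0.918, negative; keep [-0.75, -0.625]
z = -0.6875 gives f = -0.1392, negative; keep [-0.75, -0.6875]
z = -0.71875 gives f = 0.2797, positive; keep [-0.71875, -0.6875]
z = -0.703125 gives f = 0.0678, positive; keep [-0.703125, -0.6875]

[-0.703125, -0.6875]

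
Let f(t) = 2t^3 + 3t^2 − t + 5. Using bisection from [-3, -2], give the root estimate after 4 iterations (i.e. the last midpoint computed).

t = -2.5 gives f = -5, negative; keep [-2.5, -2]
t = -2.25 gives f = -0.34375, negative; keep [-2.25, -2]
t = -2.125 gives f = 1.480469, positive; keep [-2.25, -2.125]
t = -2.1875 gives f = 0.6079, positive; keep [-2.25, -2.1875]

-2.1875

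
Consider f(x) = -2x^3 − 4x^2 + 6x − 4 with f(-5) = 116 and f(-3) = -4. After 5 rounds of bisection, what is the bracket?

[-3.1875, -3.125]

m = -4, f(m) = 36 (+); new bracket [-4, -3]
m = -3.5, f(m) = 11.75 (+); new bracket [-3.5, -3]
m = -3.25, f(m) = 2.90625 (+); new bracket [-3.25, -3]
m = -3.125, f(m) = -0.7773 (−); new bracket [-3.25, -3.125]
m = -3.1875, f(m) = 1.0054 (+); new bracket [-3.1875, -3.125]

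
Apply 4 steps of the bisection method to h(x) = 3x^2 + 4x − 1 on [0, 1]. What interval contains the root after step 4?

h(0.5) = 1.75 > 0, so the root lies in [0, 0.5]
h(0.25) = 0.1875 > 0, so the root lies in [0, 0.25]
h(0.125) = -0.453125 < 0, so the root lies in [0.125, 0.25]
h(0.1875) = -0.1445 < 0, so the root lies in [0.1875, 0.25]

[0.1875, 0.25]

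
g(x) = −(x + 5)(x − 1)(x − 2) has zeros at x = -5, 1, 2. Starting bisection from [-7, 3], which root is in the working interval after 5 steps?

-5

g(-2) = -36 < 0, so the root lies in [-7, -2]
g(-4.5) = -17.875 < 0, so the root lies in [-7, -4.5]
g(-5.75) = 39.234375 > 0, so the root lies in [-5.75, -4.5]
g(-5.125) = 5.4551 > 0, so the root lies in [-5.125, -4.5]
g(-4.8125) = -7.4246 < 0, so the root lies in [-5.125, -4.8125]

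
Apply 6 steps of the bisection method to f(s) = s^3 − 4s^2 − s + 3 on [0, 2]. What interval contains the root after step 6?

f(1) = -1 < 0, so the root lies in [0, 1]
f(0.5) = 1.625 > 0, so the root lies in [0.5, 1]
f(0.75) = 0.421875 > 0, so the root lies in [0.75, 1]
f(0.875) = -0.2676 < 0, so the root lies in [0.75, 0.875]
f(0.8125) = 0.0833 > 0, so the root lies in [0.8125, 0.875]
f(0.84375) = -0.0907 < 0, so the root lies in [0.8125, 0.84375]

[0.8125, 0.84375]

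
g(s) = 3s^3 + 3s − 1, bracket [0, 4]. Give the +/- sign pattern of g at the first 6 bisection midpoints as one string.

m = 2, g(m) = 29 (+); new bracket [0, 2]
m = 1, g(m) = 5 (+); new bracket [0, 1]
m = 0.5, g(m) = 0.875 (+); new bracket [0, 0.5]
m = 0.25, g(m) = -0.2031 (−); new bracket [0.25, 0.5]
m = 0.375, g(m) = 0.2832 (+); new bracket [0.25, 0.375]
m = 0.3125, g(m) = 0.0291 (+); new bracket [0.25, 0.3125]

+++-++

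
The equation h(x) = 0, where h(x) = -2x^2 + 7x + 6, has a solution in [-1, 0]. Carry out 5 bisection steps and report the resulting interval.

h(-0.5) = 2 > 0, so the root lies in [-1, -0.5]
h(-0.75) = -0.375 < 0, so the root lies in [-0.75, -0.5]
h(-0.625) = 0.84375 > 0, so the root lies in [-0.75, -0.625]
h(-0.6875) = 0.2422 > 0, so the root lies in [-0.75, -0.6875]
h(-0.71875) = -0.0645 < 0, so the root lies in [-0.71875, -0.6875]

[-0.71875, -0.6875]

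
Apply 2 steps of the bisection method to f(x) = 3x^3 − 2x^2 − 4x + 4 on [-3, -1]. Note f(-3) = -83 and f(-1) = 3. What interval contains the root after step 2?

f(-2) = -20 < 0, so the root lies in [-2, -1]
f(-1.5) = -4.625 < 0, so the root lies in [-1.5, -1]

[-1.5, -1]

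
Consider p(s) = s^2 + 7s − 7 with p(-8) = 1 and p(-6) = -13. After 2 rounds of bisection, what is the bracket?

[-8, -7.5]

s = -7 gives p = -7, negative; keep [-8, -7]
s = -7.5 gives p = -3.25, negative; keep [-8, -7.5]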